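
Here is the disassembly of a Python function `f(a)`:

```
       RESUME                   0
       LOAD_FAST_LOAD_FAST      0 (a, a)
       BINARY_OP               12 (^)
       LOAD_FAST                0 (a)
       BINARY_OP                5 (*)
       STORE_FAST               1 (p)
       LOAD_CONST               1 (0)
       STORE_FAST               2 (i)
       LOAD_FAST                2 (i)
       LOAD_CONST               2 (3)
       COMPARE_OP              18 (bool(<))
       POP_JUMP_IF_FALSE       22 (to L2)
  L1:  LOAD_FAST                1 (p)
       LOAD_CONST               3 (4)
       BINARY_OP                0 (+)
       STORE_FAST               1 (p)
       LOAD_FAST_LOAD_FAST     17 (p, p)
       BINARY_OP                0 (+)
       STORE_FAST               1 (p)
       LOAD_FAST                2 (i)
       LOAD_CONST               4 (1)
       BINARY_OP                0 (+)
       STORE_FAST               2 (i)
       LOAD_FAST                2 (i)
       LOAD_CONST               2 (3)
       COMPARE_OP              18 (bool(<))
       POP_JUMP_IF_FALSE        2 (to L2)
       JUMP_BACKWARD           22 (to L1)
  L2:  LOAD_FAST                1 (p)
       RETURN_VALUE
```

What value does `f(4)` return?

56

LOAD_FAST_LOAD_FAST a,a → push 4,4. Stack: [4, 4]
BINARY_OP ^ → 4 ^ 4 = 0. Stack: [0]
LOAD_FAST a → push 4. Stack: [0, 4]
BINARY_OP * → 0 * 4 = 0. Stack: [0]
STORE_FAST p → p=0. Stack: []
LOAD_CONST → push 0. Stack: [0]
STORE_FAST i → i=0. Stack: []
LOAD_FAST i → push 0. Stack: [0]
LOAD_CONST → push 3. Stack: [0, 3]
COMPARE_OP bool(<) → 0 vs 3 = True. Stack: [True]
POP_JUMP_IF_FALSE → pop True; no jump. Stack: []
LOAD_FAST p → push 0. Stack: [0]
LOAD_CONST → push 4. Stack: [0, 4]
BINARY_OP + → 0 + 4 = 4. Stack: [4]
STORE_FAST p → p=4. Stack: []
LOAD_FAST_LOAD_FAST p,p → push 4,4. Stack: [4, 4]
BINARY_OP + → 4 + 4 = 8. Stack: [8]
STORE_FAST p → p=8. Stack: []
LOAD_FAST i → push 0. Stack: [0]
LOAD_CONST → push 1. Stack: [0, 1]
BINARY_OP + → 0 + 1 = 1. Stack: [1]
STORE_FAST i → i=1. Stack: []
LOAD_FAST i → push 1. Stack: [1]
LOAD_CONST → push 3. Stack: [1, 3]
COMPARE_OP bool(<) → 1 vs 3 = True. Stack: [True]
POP_JUMP_IF_FALSE → pop True; no jump. Stack: []
LOAD_FAST p → push 8. Stack: [8]
LOAD_CONST → push 4. Stack: [8, 4]
BINARY_OP + → 8 + 4 = 12. Stack: [12]
STORE_FAST p → p=12. Stack: []
LOAD_FAST_LOAD_FAST p,p → push 12,12. Stack: [12, 12]
BINARY_OP + → 12 + 12 = 24. Stack: [24]
STORE_FAST p → p=24. Stack: []
LOAD_FAST i → push 1. Stack: [1]
LOAD_CONST → push 1. Stack: [1, 1]
BINARY_OP + → 1 + 1 = 2. Stack: [2]
STORE_FAST i → i=2. Stack: []
LOAD_FAST i → push 2. Stack: [2]
LOAD_CONST → push 3. Stack: [2, 3]
COMPARE_OP bool(<) → 2 vs 3 = True. Stack: [True]
POP_JUMP_IF_FALSE → pop True; no jump. Stack: []
LOAD_FAST p → push 24. Stack: [24]
LOAD_CONST → push 4. Stack: [24, 4]
BINARY_OP + → 24 + 4 = 28. Stack: [28]
STORE_FAST p → p=28. Stack: []
LOAD_FAST_LOAD_FAST p,p → push 28,28. Stack: [28, 28]
BINARY_OP + → 28 + 28 = 56. Stack: [56]
STORE_FAST p → p=56. Stack: []
LOAD_FAST i → push 2. Stack: [2]
LOAD_CONST → push 1. Stack: [2, 1]
BINARY_OP + → 2 + 1 = 3. Stack: [3]
STORE_FAST i → i=3. Stack: []
LOAD_FAST i → push 3. Stack: [3]
LOAD_CONST → push 3. Stack: [3, 3]
COMPARE_OP bool(<) → 3 vs 3 = False. Stack: [False]
POP_JUMP_IF_FALSE → pop False; jump. Stack: []
LOAD_FAST p → push 56. Stack: [56]
RETURN_VALUE → return 56.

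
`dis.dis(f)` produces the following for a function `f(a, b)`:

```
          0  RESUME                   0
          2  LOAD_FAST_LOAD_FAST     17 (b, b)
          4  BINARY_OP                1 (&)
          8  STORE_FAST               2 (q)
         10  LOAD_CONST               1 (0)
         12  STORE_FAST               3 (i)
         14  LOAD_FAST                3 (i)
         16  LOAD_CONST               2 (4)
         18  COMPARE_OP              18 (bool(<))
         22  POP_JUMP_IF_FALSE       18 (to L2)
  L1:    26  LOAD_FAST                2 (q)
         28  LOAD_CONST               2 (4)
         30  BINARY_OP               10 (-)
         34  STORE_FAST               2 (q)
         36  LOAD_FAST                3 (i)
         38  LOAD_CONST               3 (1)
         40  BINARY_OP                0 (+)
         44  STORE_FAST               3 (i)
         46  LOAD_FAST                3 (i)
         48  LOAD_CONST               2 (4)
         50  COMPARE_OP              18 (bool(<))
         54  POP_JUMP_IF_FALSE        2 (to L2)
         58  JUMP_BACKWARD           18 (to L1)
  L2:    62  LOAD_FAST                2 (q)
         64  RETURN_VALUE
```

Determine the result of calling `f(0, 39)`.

LOAD_FAST_LOAD_FAST b,b → push 39,39. Stack: [39, 39]
BINARY_OP & → 39 & 39 = 39. Stack: [39]
STORE_FAST q → q=39. Stack: []
LOAD_CONST → push 0. Stack: [0]
STORE_FAST i → i=0. Stack: []
LOAD_FAST i → push 0. Stack: [0]
LOAD_CONST → push 4. Stack: [0, 4]
COMPARE_OP bool(<) → 0 vs 4 = True. Stack: [True]
POP_JUMP_IF_FALSE → pop True; no jump. Stack: []
LOAD_FAST q → push 39. Stack: [39]
LOAD_CONST → push 4. Stack: [39, 4]
BINARY_OP - → 39 - 4 = 35. Stack: [35]
STORE_FAST q → q=35. Stack: []
LOAD_FAST i → push 0. Stack: [0]
LOAD_CONST → push 1. Stack: [0, 1]
BINARY_OP + → 0 + 1 = 1. Stack: [1]
STORE_FAST i → i=1. Stack: []
LOAD_FAST i → push 1. Stack: [1]
LOAD_CONST → push 4. Stack: [1, 4]
COMPARE_OP bool(<) → 1 vs 4 = True. Stack: [True]
POP_JUMP_IF_FALSE → pop True; no jump. Stack: []
LOAD_FAST q → push 35. Stack: [35]
LOAD_CONST → push 4. Stack: [35, 4]
BINARY_OP - → 35 - 4 = 31. Stack: [31]
STORE_FAST q → q=31. Stack: []
LOAD_FAST i → push 1. Stack: [1]
LOAD_CONST → push 1. Stack: [1, 1]
BINARY_OP + → 1 + 1 = 2. Stack: [2]
STORE_FAST i → i=2. Stack: []
LOAD_FAST i → push 2. Stack: [2]
LOAD_CONST → push 4. Stack: [2, 4]
COMPARE_OP bool(<) → 2 vs 4 = True. Stack: [True]
POP_JUMP_IF_FALSE → pop True; no jump. Stack: []
LOAD_FAST q → push 31. Stack: [31]
LOAD_CONST → push 4. Stack: [31, 4]
BINARY_OP - → 31 - 4 = 27. Stack: [27]
STORE_FAST q → q=27. Stack: []
LOAD_FAST i → push 2. Stack: [2]
LOAD_CONST → push 1. Stack: [2, 1]
BINARY_OP + → 2 + 1 = 3. Stack: [3]
STORE_FAST i → i=3. Stack: []
LOAD_FAST i → push 3. Stack: [3]
LOAD_CONST → push 4. Stack: [3, 4]
COMPARE_OP bool(<) → 3 vs 4 = True. Stack: [True]
POP_JUMP_IF_FALSE → pop True; no jump. Stack: []
LOAD_FAST q → push 27. Stack: [27]
LOAD_CONST → push 4. Stack: [27, 4]
BINARY_OP - → 27 - 4 = 23. Stack: [23]
STORE_FAST q → q=23. Stack: []
LOAD_FAST i → push 3. Stack: [3]
LOAD_CONST → push 1. Stack: [3, 1]
BINARY_OP + → 3 + 1 = 4. Stack: [4]
STORE_FAST i → i=4. Stack: []
LOAD_FAST i → push 4. Stack: [4]
LOAD_CONST → push 4. Stack: [4, 4]
COMPARE_OP bool(<) → 4 vs 4 = False. Stack: [False]
POP_JUMP_IF_FALSE → pop False; jump. Stack: []
LOAD_FAST q → push 23. Stack: [23]
RETURN_VALUE → return 23.

23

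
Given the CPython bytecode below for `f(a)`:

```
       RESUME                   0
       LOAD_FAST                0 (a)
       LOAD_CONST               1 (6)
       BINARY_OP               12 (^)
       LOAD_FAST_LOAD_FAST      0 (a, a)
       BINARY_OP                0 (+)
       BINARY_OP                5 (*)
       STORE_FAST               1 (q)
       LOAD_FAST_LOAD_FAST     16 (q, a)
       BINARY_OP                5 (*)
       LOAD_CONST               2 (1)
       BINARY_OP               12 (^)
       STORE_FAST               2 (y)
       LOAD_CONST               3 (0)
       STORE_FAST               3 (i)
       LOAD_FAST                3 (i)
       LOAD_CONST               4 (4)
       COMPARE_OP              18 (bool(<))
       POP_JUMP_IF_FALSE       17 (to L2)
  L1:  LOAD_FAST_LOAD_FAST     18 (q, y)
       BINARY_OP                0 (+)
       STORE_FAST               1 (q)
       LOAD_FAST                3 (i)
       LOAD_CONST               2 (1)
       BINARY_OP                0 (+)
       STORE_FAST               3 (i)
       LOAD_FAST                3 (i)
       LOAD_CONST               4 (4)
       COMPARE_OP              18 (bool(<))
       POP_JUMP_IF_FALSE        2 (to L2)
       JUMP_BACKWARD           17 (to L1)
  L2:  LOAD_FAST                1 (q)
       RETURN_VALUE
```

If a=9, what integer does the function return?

9994

LOAD_FAST a → push 9
LOAD_CONST → push 6
BINARY_OP ^ → 9 ^ 6 = 15
LOAD_FAST_LOAD_FAST a,a → push 9,9
BINARY_OP + → 9 + 9 = 18
BINARY_OP * → 15 * 18 = 270
STORE_FAST q → q=270
LOAD_FAST_LOAD_FAST q,a → push 270,9
BINARY_OP * → 270 * 9 = 2430
LOAD_CONST → push 1
BINARY_OP ^ → 2430 ^ 1 = 2431
STORE_FAST y → y=2431
LOAD_CONST → push 0
STORE_FAST i → i=0
LOAD_FAST i → push 0
LOAD_CONST → push 4
COMPARE_OP bool(<) → 0 vs 4 = True
POP_JUMP_IF_FALSE → pop True; no jump
LOAD_FAST_LOAD_FAST q,y → push 270,2431
BINARY_OP + → 270 + 2431 = 2701
STORE_FAST q → q=2701
LOAD_FAST i → push 0
LOAD_CONST → push 1
BINARY_OP + → 0 + 1 = 1
STORE_FAST i → i=1
LOAD_FAST i → push 1
LOAD_CONST → push 4
COMPARE_OP bool(<) → 1 vs 4 = True
POP_JUMP_IF_FALSE → pop True; no jump
LOAD_FAST_LOAD_FAST q,y → push 2701,2431
BINARY_OP + → 2701 + 2431 = 5132
STORE_FAST q → q=5132
LOAD_FAST i → push 1
LOAD_CONST → push 1
BINARY_OP + → 1 + 1 = 2
STORE_FAST i → i=2
LOAD_FAST i → push 2
LOAD_CONST → push 4
COMPARE_OP bool(<) → 2 vs 4 = True
POP_JUMP_IF_FALSE → pop True; no jump
LOAD_FAST_LOAD_FAST q,y → push 5132,2431
BINARY_OP + → 5132 + 2431 = 7563
STORE_FAST q → q=7563
LOAD_FAST i → push 2
LOAD_CONST → push 1
BINARY_OP + → 2 + 1 = 3
STORE_FAST i → i=3
LOAD_FAST i → push 3
LOAD_CONST → push 4
COMPARE_OP bool(<) → 3 vs 4 = True
POP_JUMP_IF_FALSE → pop True; no jump
LOAD_FAST_LOAD_FAST q,y → push 7563,2431
BINARY_OP + → 7563 + 2431 = 9994
STORE_FAST q → q=9994
LOAD_FAST i → push 3
LOAD_CONST → push 1
BINARY_OP + → 3 + 1 = 4
STORE_FAST i → i=4
LOAD_FAST i → push 4
LOAD_CONST → push 4
COMPARE_OP bool(<) → 4 vs 4 = False
POP_JUMP_IF_FALSE → pop False; jump
LOAD_FAST q → push 9994
RETURN_VALUE → return 9994.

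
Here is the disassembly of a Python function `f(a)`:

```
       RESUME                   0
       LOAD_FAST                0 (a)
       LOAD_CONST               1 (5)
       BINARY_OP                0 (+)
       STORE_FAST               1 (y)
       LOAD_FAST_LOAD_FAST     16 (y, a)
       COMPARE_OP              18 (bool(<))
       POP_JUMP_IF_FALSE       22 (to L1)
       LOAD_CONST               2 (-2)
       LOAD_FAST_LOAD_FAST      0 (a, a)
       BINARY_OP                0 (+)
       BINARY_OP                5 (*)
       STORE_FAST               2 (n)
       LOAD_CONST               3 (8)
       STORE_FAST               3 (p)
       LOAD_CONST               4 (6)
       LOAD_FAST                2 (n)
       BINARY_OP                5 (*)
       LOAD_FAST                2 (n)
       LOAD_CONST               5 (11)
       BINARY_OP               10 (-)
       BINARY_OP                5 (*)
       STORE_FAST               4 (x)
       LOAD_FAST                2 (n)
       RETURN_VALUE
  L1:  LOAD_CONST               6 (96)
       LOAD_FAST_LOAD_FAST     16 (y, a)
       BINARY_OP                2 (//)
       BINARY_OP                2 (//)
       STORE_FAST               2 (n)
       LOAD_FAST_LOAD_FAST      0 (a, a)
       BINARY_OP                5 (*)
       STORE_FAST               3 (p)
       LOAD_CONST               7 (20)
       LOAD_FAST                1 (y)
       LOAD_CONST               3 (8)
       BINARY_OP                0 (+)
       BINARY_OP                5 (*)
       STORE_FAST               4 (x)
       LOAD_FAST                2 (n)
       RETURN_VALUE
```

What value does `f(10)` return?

96

LOAD_FAST a → push 10. Stack: [10]
LOAD_CONST → push 5. Stack: [10, 5]
BINARY_OP + → 10 + 5 = 15. Stack: [15]
STORE_FAST y → y=15. Stack: []
LOAD_FAST_LOAD_FAST y,a → push 15,10. Stack: [15, 10]
COMPARE_OP bool(<) → 15 vs 10 = False. Stack: [False]
POP_JUMP_IF_FALSE → pop False; jump. Stack: []
LOAD_CONST → push 96. Stack: [96]
LOAD_FAST_LOAD_FAST y,a → push 15,10. Stack: [96, 15, 10]
BINARY_OP // → 15 // 10 = 1. Stack: [96, 1]
BINARY_OP // → 96 // 1 = 96. Stack: [96]
STORE_FAST n → n=96. Stack: []
LOAD_FAST_LOAD_FAST a,a → push 10,10. Stack: [10, 10]
BINARY_OP * → 10 * 10 = 100. Stack: [100]
STORE_FAST p → p=100. Stack: []
LOAD_CONST → push 20. Stack: [20]
LOAD_FAST y → push 15. Stack: [20, 15]
LOAD_CONST → push 8. Stack: [20, 15, 8]
BINARY_OP + → 15 + 8 = 23. Stack: [20, 23]
BINARY_OP * → 20 * 23 = 460. Stack: [460]
STORE_FAST x → x=460. Stack: []
LOAD_FAST n → push 96. Stack: [96]
RETURN_VALUE → return 96.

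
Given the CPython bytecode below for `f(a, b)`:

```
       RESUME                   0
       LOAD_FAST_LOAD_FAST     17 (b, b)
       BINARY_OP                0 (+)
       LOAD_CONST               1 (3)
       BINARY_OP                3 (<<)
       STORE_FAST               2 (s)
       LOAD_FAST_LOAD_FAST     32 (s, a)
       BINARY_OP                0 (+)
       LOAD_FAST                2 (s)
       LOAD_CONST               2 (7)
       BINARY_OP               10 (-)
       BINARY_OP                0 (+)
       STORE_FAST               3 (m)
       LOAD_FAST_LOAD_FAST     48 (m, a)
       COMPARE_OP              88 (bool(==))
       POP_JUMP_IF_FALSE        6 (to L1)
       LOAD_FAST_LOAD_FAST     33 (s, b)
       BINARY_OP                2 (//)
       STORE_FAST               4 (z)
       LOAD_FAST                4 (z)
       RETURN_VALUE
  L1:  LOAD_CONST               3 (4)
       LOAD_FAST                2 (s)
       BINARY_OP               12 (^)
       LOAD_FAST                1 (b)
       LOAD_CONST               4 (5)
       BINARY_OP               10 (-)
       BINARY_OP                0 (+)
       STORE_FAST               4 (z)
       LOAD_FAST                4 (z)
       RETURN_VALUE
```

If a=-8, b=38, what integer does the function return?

645

LOAD_FAST_LOAD_FAST b,b → push 38,38. Stack: [38, 38]
BINARY_OP + → 38 + 38 = 76. Stack: [76]
LOAD_CONST → push 3. Stack: [76, 3]
BINARY_OP << → 76 << 3 = 608. Stack: [608]
STORE_FAST s → s=608. Stack: []
LOAD_FAST_LOAD_FAST s,a → push 608,-8. Stack: [608, -8]
BINARY_OP + → 608 + -8 = 600. Stack: [600]
LOAD_FAST s → push 608. Stack: [600, 608]
LOAD_CONST → push 7. Stack: [600, 608, 7]
BINARY_OP - → 608 - 7 = 601. Stack: [600, 601]
BINARY_OP + → 600 + 601 = 1201. Stack: [1201]
STORE_FAST m → m=1201. Stack: []
LOAD_FAST_LOAD_FAST m,a → push 1201,-8. Stack: [1201, -8]
COMPARE_OP bool(==) → 1201 vs -8 = False. Stack: [False]
POP_JUMP_IF_FALSE → pop False; jump. Stack: []
LOAD_CONST → push 4. Stack: [4]
LOAD_FAST s → push 608. Stack: [4, 608]
BINARY_OP ^ → 4 ^ 608 = 612. Stack: [612]
LOAD_FAST b → push 38. Stack: [612, 38]
LOAD_CONST → push 5. Stack: [612, 38, 5]
BINARY_OP - → 38 - 5 = 33. Stack: [612, 33]
BINARY_OP + → 612 + 33 = 645. Stack: [645]
STORE_FAST z → z=645. Stack: []
LOAD_FAST z → push 645. Stack: [645]
RETURN_VALUE → return 645.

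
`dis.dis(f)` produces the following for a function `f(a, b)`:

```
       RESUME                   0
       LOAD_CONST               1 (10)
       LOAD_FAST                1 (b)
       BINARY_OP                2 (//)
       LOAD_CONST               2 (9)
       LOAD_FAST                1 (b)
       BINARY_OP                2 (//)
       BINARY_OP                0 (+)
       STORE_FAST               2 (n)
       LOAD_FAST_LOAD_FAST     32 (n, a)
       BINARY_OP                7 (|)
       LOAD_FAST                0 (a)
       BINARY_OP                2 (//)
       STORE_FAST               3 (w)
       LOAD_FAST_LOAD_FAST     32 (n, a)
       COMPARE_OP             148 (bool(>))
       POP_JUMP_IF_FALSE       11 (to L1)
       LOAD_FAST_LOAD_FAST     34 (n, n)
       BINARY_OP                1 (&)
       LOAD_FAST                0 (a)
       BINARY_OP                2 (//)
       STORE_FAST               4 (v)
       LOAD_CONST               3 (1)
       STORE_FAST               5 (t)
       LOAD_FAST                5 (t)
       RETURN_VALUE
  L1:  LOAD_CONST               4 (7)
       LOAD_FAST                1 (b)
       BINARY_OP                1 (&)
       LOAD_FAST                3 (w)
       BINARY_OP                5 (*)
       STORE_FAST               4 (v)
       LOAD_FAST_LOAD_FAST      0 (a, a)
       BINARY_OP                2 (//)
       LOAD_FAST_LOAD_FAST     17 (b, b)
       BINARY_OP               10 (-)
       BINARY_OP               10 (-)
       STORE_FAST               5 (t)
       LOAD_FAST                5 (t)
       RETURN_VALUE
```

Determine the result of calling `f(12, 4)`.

1

LOAD_CONST → push 10. Stack: [10]
LOAD_FAST b → push 4. Stack: [10, 4]
BINARY_OP // → 10 // 4 = 2. Stack: [2]
LOAD_CONST → push 9. Stack: [2, 9]
LOAD_FAST b → push 4. Stack: [2, 9, 4]
BINARY_OP // → 9 // 4 = 2. Stack: [2, 2]
BINARY_OP + → 2 + 2 = 4. Stack: [4]
STORE_FAST n → n=4. Stack: []
LOAD_FAST_LOAD_FAST n,a → push 4,12. Stack: [4, 12]
BINARY_OP | → 4 | 12 = 12. Stack: [12]
LOAD_FAST a → push 12. Stack: [12, 12]
BINARY_OP // → 12 // 12 = 1. Stack: [1]
STORE_FAST w → w=1. Stack: []
LOAD_FAST_LOAD_FAST n,a → push 4,12. Stack: [4, 12]
COMPARE_OP bool(>) → 4 vs 12 = False. Stack: [False]
POP_JUMP_IF_FALSE → pop False; jump. Stack: []
LOAD_CONST → push 7. Stack: [7]
LOAD_FAST b → push 4. Stack: [7, 4]
BINARY_OP & → 7 & 4 = 4. Stack: [4]
LOAD_FAST w → push 1. Stack: [4, 1]
BINARY_OP * → 4 * 1 = 4. Stack: [4]
STORE_FAST v → v=4. Stack: []
LOAD_FAST_LOAD_FAST a,a → push 12,12. Stack: [12, 12]
BINARY_OP // → 12 // 12 = 1. Stack: [1]
LOAD_FAST_LOAD_FAST b,b → push 4,4. Stack: [1, 4, 4]
BINARY_OP - → 4 - 4 = 0. Stack: [1, 0]
BINARY_OP - → 1 - 0 = 1. Stack: [1]
STORE_FAST t → t=1. Stack: []
LOAD_FAST t → push 1. Stack: [1]
RETURN_VALUE → return 1.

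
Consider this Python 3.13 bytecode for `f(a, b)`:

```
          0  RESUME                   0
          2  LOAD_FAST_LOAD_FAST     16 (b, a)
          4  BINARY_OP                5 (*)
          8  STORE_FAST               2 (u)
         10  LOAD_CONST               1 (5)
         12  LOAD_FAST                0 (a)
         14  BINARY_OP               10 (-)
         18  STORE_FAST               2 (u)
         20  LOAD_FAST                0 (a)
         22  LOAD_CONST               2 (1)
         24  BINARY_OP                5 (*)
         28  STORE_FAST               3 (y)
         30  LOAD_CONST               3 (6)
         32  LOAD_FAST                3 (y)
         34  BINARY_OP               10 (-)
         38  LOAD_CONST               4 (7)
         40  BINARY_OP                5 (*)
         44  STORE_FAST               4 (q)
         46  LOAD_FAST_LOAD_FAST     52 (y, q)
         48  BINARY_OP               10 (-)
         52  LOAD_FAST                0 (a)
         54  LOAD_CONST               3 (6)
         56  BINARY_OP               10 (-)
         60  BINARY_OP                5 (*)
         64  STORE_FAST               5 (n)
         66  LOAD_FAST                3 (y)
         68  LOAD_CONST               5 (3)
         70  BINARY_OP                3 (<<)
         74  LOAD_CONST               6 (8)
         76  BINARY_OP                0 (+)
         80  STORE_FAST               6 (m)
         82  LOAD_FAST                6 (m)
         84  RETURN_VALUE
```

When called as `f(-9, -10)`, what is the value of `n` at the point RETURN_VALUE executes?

1710

LOAD_FAST_LOAD_FAST b,a → push -10,-9. Stack: [-10, -9]
BINARY_OP * → -10 * -9 = 90. Stack: [90]
STORE_FAST u → u=90. Stack: []
LOAD_CONST → push 5. Stack: [5]
LOAD_FAST a → push -9. Stack: [5, -9]
BINARY_OP - → 5 - -9 = 14. Stack: [14]
STORE_FAST u → u=14. Stack: []
LOAD_FAST a → push -9. Stack: [-9]
LOAD_CONST → push 1. Stack: [-9, 1]
BINARY_OP * → -9 * 1 = -9. Stack: [-9]
STORE_FAST y → y=-9. Stack: []
LOAD_CONST → push 6. Stack: [6]
LOAD_FAST y → push -9. Stack: [6, -9]
BINARY_OP - → 6 - -9 = 15. Stack: [15]
LOAD_CONST → push 7. Stack: [15, 7]
BINARY_OP * → 15 * 7 = 105. Stack: [105]
STORE_FAST q → q=105. Stack: []
LOAD_FAST_LOAD_FAST y,q → push -9,105. Stack: [-9, 105]
BINARY_OP - → -9 - 105 = -114. Stack: [-114]
LOAD_FAST a → push -9. Stack: [-114, -9]
LOAD_CONST → push 6. Stack: [-114, -9, 6]
BINARY_OP - → -9 - 6 = -15. Stack: [-114, -15]
BINARY_OP * → -114 * -15 = 1710. Stack: [1710]
STORE_FAST n → n=1710. Stack: []
LOAD_FAST y → push -9. Stack: [-9]
LOAD_CONST → push 3. Stack: [-9, 3]
BINARY_OP << → -9 << 3 = -72. Stack: [-72]
LOAD_CONST → push 8. Stack: [-72, 8]
BINARY_OP + → -72 + 8 = -64. Stack: [-64]
STORE_FAST m → m=-64. Stack: []
LOAD_FAST m → push -64. Stack: [-64]
RETURN_VALUE → return -64.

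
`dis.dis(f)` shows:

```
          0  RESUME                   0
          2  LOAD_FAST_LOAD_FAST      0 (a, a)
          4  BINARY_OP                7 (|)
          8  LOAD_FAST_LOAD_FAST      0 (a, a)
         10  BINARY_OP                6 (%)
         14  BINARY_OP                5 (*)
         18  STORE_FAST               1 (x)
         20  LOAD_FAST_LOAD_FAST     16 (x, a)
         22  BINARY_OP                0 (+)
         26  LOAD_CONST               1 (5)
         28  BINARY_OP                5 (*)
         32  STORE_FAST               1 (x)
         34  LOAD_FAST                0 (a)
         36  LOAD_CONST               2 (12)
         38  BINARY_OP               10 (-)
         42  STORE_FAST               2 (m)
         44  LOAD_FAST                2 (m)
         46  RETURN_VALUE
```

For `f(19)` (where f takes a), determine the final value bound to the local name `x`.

95

LOAD_FAST_LOAD_FAST a,a → push 19,19. Stack: [19, 19]
BINARY_OP | → 19 | 19 = 19. Stack: [19]
LOAD_FAST_LOAD_FAST a,a → push 19,19. Stack: [19, 19, 19]
BINARY_OP % → 19 % 19 = 0. Stack: [19, 0]
BINARY_OP * → 19 * 0 = 0. Stack: [0]
STORE_FAST x → x=0. Stack: []
LOAD_FAST_LOAD_FAST x,a → push 0,19. Stack: [0, 19]
BINARY_OP + → 0 + 19 = 19. Stack: [19]
LOAD_CONST → push 5. Stack: [19, 5]
BINARY_OP * → 19 * 5 = 95. Stack: [95]
STORE_FAST x → x=95. Stack: []
LOAD_FAST a → push 19. Stack: [19]
LOAD_CONST → push 12. Stack: [19, 12]
BINARY_OP - → 19 - 12 = 7. Stack: [7]
STORE_FAST m → m=7. Stack: []
LOAD_FAST m → push 7. Stack: [7]
RETURN_VALUE → return 7.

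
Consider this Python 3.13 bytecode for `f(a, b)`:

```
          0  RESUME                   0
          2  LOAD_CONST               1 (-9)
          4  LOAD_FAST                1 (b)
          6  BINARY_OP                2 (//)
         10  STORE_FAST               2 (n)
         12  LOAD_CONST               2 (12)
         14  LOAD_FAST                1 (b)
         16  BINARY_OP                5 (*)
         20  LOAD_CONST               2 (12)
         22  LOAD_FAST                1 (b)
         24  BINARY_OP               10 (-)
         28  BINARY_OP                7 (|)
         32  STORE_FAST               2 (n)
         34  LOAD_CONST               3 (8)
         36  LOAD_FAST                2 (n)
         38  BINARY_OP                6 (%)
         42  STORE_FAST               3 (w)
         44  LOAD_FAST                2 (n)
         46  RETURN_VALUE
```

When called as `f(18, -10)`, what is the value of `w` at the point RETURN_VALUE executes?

-90

LOAD_CONST → push -9. Stack: [-9]
LOAD_FAST b → push -10. Stack: [-9, -10]
BINARY_OP // → -9 // -10 = 0. Stack: [0]
STORE_FAST n → n=0. Stack: []
LOAD_CONST → push 12. Stack: [12]
LOAD_FAST b → push -10. Stack: [12, -10]
BINARY_OP * → 12 * -10 = -120. Stack: [-120]
LOAD_CONST → push 12. Stack: [-120, 12]
LOAD_FAST b → push -10. Stack: [-120, 12, -10]
BINARY_OP - → 12 - -10 = 22. Stack: [-120, 22]
BINARY_OP | → -120 | 22 = -98. Stack: [-98]
STORE_FAST n → n=-98. Stack: []
LOAD_CONST → push 8. Stack: [8]
LOAD_FAST n → push -98. Stack: [8, -98]
BINARY_OP % → 8 % -98 = -90. Stack: [-90]
STORE_FAST w → w=-90. Stack: []
LOAD_FAST n → push -98. Stack: [-98]
RETURN_VALUE → return -98.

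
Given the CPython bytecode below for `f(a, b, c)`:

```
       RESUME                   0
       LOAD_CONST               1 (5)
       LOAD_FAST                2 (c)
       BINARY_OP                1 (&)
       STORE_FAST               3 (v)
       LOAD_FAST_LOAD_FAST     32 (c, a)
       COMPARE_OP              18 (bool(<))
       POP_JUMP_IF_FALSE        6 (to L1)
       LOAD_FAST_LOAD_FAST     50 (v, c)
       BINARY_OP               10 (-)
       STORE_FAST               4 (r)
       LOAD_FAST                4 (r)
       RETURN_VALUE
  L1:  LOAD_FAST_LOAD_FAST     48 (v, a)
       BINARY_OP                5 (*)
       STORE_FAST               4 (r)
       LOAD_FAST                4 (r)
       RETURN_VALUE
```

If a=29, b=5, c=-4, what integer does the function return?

8

LOAD_CONST → push 5. Stack: [5]
LOAD_FAST c → push -4. Stack: [5, -4]
BINARY_OP & → 5 & -4 = 4. Stack: [4]
STORE_FAST v → v=4. Stack: []
LOAD_FAST_LOAD_FAST c,a → push -4,29. Stack: [-4, 29]
COMPARE_OP bool(<) → -4 vs 29 = True. Stack: [True]
POP_JUMP_IF_FALSE → pop True; no jump. Stack: []
LOAD_FAST_LOAD_FAST v,c → push 4,-4. Stack: [4, -4]
BINARY_OP - → 4 - -4 = 8. Stack: [8]
STORE_FAST r → r=8. Stack: []
LOAD_FAST r → push 8. Stack: [8]
RETURN_VALUE → return 8.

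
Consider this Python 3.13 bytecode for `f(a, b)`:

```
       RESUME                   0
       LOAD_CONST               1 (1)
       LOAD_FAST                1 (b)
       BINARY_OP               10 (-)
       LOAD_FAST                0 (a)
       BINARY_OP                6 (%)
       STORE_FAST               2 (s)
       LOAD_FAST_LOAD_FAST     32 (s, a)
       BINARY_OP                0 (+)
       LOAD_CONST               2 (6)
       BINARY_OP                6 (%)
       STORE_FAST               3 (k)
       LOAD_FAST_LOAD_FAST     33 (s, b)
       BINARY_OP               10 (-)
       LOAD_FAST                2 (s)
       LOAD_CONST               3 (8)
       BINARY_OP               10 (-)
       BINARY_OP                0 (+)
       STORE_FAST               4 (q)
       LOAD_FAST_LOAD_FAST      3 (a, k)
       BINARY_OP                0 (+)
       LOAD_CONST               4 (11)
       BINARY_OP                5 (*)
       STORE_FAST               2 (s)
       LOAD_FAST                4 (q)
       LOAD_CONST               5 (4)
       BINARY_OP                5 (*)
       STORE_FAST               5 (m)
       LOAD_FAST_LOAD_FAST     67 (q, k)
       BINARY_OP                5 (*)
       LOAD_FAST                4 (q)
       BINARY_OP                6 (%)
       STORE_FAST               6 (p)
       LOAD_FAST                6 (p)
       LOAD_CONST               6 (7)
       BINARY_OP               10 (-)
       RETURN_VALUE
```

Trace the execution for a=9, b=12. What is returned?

-7

LOAD_CONST → push 1. Stack: [1]
LOAD_FAST b → push 12. Stack: [1, 12]
BINARY_OP - → 1 - 12 = -11. Stack: [-11]
LOAD_FAST a → push 9. Stack: [-11, 9]
BINARY_OP % → -11 % 9 = 7. Stack: [7]
STORE_FAST s → s=7. Stack: []
LOAD_FAST_LOAD_FAST s,a → push 7,9. Stack: [7, 9]
BINARY_OP + → 7 + 9 = 16. Stack: [16]
LOAD_CONST → push 6. Stack: [16, 6]
BINARY_OP % → 16 % 6 = 4. Stack: [4]
STORE_FAST k → k=4. Stack: []
LOAD_FAST_LOAD_FAST s,b → push 7,12. Stack: [7, 12]
BINARY_OP - → 7 - 12 = -5. Stack: [-5]
LOAD_FAST s → push 7. Stack: [-5, 7]
LOAD_CONST → push 8. Stack: [-5, 7, 8]
BINARY_OP - → 7 - 8 = -1. Stack: [-5, -1]
BINARY_OP + → -5 + -1 = -6. Stack: [-6]
STORE_FAST q → q=-6. Stack: []
LOAD_FAST_LOAD_FAST a,k → push 9,4. Stack: [9, 4]
BINARY_OP + → 9 + 4 = 13. Stack: [13]
LOAD_CONST → push 11. Stack: [13, 11]
BINARY_OP * → 13 * 11 = 143. Stack: [143]
STORE_FAST s → s=143. Stack: []
LOAD_FAST q → push -6. Stack: [-6]
LOAD_CONST → push 4. Stack: [-6, 4]
BINARY_OP * → -6 * 4 = -24. Stack: [-24]
STORE_FAST m → m=-24. Stack: []
LOAD_FAST_LOAD_FAST q,k → push -6,4. Stack: [-6, 4]
BINARY_OP * → -6 * 4 = -24. Stack: [-24]
LOAD_FAST q → push -6. Stack: [-24, -6]
BINARY_OP % → -24 % -6 = 0. Stack: [0]
STORE_FAST p → p=0. Stack: []
LOAD_FAST p → push 0. Stack: [0]
LOAD_CONST → push 7. Stack: [0, 7]
BINARY_OP - → 0 - 7 = -7. Stack: [-7]
RETURN_VALUE → return -7.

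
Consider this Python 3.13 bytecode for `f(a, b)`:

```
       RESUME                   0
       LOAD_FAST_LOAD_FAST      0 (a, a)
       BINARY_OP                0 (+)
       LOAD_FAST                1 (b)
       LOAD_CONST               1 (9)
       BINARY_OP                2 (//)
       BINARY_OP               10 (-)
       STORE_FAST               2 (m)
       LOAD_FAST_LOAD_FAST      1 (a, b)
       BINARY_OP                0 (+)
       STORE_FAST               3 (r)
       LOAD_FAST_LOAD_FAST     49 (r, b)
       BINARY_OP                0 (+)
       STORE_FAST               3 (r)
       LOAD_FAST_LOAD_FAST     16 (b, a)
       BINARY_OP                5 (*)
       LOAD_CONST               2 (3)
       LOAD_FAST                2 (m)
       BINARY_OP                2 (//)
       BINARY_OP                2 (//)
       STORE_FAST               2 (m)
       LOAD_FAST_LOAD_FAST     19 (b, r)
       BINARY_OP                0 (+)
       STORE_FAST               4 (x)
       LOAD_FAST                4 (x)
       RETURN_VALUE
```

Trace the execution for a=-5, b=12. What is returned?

LOAD_FAST_LOAD_FAST a,a → push -5,-5. Stack: [-5, -5]
BINARY_OP + → -5 + -5 = -10. Stack: [-10]
LOAD_FAST b → push 12. Stack: [-10, 12]
LOAD_CONST → push 9. Stack: [-10, 12, 9]
BINARY_OP // → 12 // 9 = 1. Stack: [-10, 1]
BINARY_OP - → -10 - 1 = -11. Stack: [-11]
STORE_FAST m → m=-11. Stack: []
LOAD_FAST_LOAD_FAST a,b → push -5,12. Stack: [-5, 12]
BINARY_OP + → -5 + 12 = 7. Stack: [7]
STORE_FAST r → r=7. Stack: []
LOAD_FAST_LOAD_FAST r,b → push 7,12. Stack: [7, 12]
BINARY_OP + → 7 + 12 = 19. Stack: [19]
STORE_FAST r → r=19. Stack: []
LOAD_FAST_LOAD_FAST b,a → push 12,-5. Stack: [12, -5]
BINARY_OP * → 12 * -5 = -60. Stack: [-60]
LOAD_CONST → push 3. Stack: [-60, 3]
LOAD_FAST m → push -11. Stack: [-60, 3, -11]
BINARY_OP // → 3 // -11 = -1. Stack: [-60, -1]
BINARY_OP // → -60 // -1 = 60. Stack: [60]
STORE_FAST m → m=60. Stack: []
LOAD_FAST_LOAD_FAST b,r → push 12,19. Stack: [12, 19]
BINARY_OP + → 12 + 19 = 31. Stack: [31]
STORE_FAST x → x=31. Stack: []
LOAD_FAST x → push 31. Stack: [31]
RETURN_VALUE → return 31.

31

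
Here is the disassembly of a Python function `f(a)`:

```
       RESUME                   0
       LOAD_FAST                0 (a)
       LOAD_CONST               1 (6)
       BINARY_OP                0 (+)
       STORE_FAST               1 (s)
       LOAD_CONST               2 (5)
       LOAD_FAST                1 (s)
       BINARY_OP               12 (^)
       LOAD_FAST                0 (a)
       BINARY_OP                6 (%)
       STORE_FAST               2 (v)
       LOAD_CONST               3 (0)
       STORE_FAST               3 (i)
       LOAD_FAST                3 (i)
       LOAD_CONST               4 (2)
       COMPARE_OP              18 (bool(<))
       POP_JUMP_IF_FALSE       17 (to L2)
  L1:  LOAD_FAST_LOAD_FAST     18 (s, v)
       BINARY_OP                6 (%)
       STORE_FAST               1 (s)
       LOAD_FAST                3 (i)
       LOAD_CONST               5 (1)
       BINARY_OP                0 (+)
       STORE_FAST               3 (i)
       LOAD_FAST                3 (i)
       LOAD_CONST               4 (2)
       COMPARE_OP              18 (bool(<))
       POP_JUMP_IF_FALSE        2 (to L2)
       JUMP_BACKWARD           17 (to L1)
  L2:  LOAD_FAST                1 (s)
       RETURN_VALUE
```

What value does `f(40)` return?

1

LOAD_FAST a → push 40. Stack: [40]
LOAD_CONST → push 6. Stack: [40, 6]
BINARY_OP + → 40 + 6 = 46. Stack: [46]
STORE_FAST s → s=46. Stack: []
LOAD_CONST → push 5. Stack: [5]
LOAD_FAST s → push 46. Stack: [5, 46]
BINARY_OP ^ → 5 ^ 46 = 43. Stack: [43]
LOAD_FAST a → push 40. Stack: [43, 40]
BINARY_OP % → 43 % 40 = 3. Stack: [3]
STORE_FAST v → v=3. Stack: []
LOAD_CONST → push 0. Stack: [0]
STORE_FAST i → i=0. Stack: []
LOAD_FAST i → push 0. Stack: [0]
LOAD_CONST → push 2. Stack: [0, 2]
COMPARE_OP bool(<) → 0 vs 2 = True. Stack: [True]
POP_JUMP_IF_FALSE → pop True; no jump. Stack: []
LOAD_FAST_LOAD_FAST s,v → push 46,3. Stack: [46, 3]
BINARY_OP % → 46 % 3 = 1. Stack: [1]
STORE_FAST s → s=1. Stack: []
LOAD_FAST i → push 0. Stack: [0]
LOAD_CONST → push 1. Stack: [0, 1]
BINARY_OP + → 0 + 1 = 1. Stack: [1]
STORE_FAST i → i=1. Stack: []
LOAD_FAST i → push 1. Stack: [1]
LOAD_CONST → push 2. Stack: [1, 2]
COMPARE_OP bool(<) → 1 vs 2 = True. Stack: [True]
POP_JUMP_IF_FALSE → pop True; no jump. Stack: []
LOAD_FAST_LOAD_FAST s,v → push 1,3. Stack: [1, 3]
BINARY_OP % → 1 % 3 = 1. Stack: [1]
STORE_FAST s → s=1. Stack: []
LOAD_FAST i → push 1. Stack: [1]
LOAD_CONST → push 1. Stack: [1, 1]
BINARY_OP + → 1 + 1 = 2. Stack: [2]
STORE_FAST i → i=2. Stack: []
LOAD_FAST i → push 2. Stack: [2]
LOAD_CONST → push 2. Stack: [2, 2]
COMPARE_OP bool(<) → 2 vs 2 = False. Stack: [False]
POP_JUMP_IF_FALSE → pop False; jump. Stack: []
LOAD_FAST s → push 1. Stack: [1]
RETURN_VALUE → return 1.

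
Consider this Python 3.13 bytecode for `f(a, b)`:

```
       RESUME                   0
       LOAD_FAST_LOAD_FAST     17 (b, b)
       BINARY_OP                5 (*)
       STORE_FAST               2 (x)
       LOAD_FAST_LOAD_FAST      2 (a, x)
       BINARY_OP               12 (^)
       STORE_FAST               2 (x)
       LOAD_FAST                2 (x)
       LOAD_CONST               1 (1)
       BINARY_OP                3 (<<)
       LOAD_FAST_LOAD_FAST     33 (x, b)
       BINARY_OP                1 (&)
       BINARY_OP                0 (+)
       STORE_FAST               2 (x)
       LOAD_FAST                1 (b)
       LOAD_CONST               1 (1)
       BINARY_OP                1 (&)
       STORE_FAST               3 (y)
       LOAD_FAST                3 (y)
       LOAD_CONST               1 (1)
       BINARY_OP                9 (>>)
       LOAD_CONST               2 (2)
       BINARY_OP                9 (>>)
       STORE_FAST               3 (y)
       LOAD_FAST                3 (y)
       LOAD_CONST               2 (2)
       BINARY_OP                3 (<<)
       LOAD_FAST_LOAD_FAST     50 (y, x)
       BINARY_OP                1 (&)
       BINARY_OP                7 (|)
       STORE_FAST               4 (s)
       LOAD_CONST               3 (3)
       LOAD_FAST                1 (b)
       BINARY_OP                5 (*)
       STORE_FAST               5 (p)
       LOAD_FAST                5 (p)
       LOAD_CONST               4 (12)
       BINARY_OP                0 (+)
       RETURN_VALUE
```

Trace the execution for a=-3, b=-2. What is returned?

6

LOAD_FAST_LOAD_FAST b,b → push -2,-2. Stack: [-2, -2]
BINARY_OP * → -2 * -2 = 4. Stack: [4]
STORE_FAST x → x=4. Stack: []
LOAD_FAST_LOAD_FAST a,x → push -3,4. Stack: [-3, 4]
BINARY_OP ^ → -3 ^ 4 = -7. Stack: [-7]
STORE_FAST x → x=-7. Stack: []
LOAD_FAST x → push -7. Stack: [-7]
LOAD_CONST → push 1. Stack: [-7, 1]
BINARY_OP << → -7 << 1 = -14. Stack: [-14]
LOAD_FAST_LOAD_FAST x,b → push -7,-2. Stack: [-14, -7, -2]
BINARY_OP & → -7 & -2 = -8. Stack: [-14, -8]
BINARY_OP + → -14 + -8 = -22. Stack: [-22]
STORE_FAST x → x=-22. Stack: []
LOAD_FAST b → push -2. Stack: [-2]
LOAD_CONST → push 1. Stack: [-2, 1]
BINARY_OP & → -2 & 1 = 0. Stack: [0]
STORE_FAST y → y=0. Stack: []
LOAD_FAST y → push 0. Stack: [0]
LOAD_CONST → push 1. Stack: [0, 1]
BINARY_OP >> → 0 >> 1 = 0. Stack: [0]
LOAD_CONST → push 2. Stack: [0, 2]
BINARY_OP >> → 0 >> 2 = 0. Stack: [0]
STORE_FAST y → y=0. Stack: []
LOAD_FAST y → push 0. Stack: [0]
LOAD_CONST → push 2. Stack: [0, 2]
BINARY_OP << → 0 << 2 = 0. Stack: [0]
LOAD_FAST_LOAD_FAST y,x → push 0,-22. Stack: [0, 0, -22]
BINARY_OP & → 0 & -22 = 0. Stack: [0, 0]
BINARY_OP | → 0 | 0 = 0. Stack: [0]
STORE_FAST s → s=0. Stack: []
LOAD_CONST → push 3. Stack: [3]
LOAD_FAST b → push -2. Stack: [3, -2]
BINARY_OP * → 3 * -2 = -6. Stack: [-6]
STORE_FAST p → p=-6. Stack: []
LOAD_FAST p → push -6. Stack: [-6]
LOAD_CONST → push 12. Stack: [-6, 12]
BINARY_OP + → -6 + 12 = 6. Stack: [6]
RETURN_VALUE → return 6.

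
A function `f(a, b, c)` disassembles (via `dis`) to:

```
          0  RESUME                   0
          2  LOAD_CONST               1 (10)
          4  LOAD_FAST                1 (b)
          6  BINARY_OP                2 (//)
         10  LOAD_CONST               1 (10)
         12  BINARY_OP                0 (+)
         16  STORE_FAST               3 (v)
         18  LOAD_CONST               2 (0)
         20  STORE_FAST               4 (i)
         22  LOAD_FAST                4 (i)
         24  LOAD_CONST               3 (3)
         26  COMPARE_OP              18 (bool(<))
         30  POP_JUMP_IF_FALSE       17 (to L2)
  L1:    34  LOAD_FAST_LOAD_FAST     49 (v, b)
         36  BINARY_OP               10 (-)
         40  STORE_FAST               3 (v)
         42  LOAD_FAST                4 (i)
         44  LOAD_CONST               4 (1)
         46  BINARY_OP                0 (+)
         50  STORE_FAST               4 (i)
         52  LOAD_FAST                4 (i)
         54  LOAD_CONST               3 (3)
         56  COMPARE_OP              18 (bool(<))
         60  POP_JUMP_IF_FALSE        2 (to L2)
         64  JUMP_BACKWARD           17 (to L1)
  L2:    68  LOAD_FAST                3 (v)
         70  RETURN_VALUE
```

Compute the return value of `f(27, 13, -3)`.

LOAD_CONST → push 10. Stack: [10]
LOAD_FAST b → push 13. Stack: [10, 13]
BINARY_OP // → 10 // 13 = 0. Stack: [0]
LOAD_CONST → push 10. Stack: [0, 10]
BINARY_OP + → 0 + 10 = 10. Stack: [10]
STORE_FAST v → v=10. Stack: []
LOAD_CONST → push 0. Stack: [0]
STORE_FAST i → i=0. Stack: []
LOAD_FAST i → push 0. Stack: [0]
LOAD_CONST → push 3. Stack: [0, 3]
COMPARE_OP bool(<) → 0 vs 3 = True. Stack: [True]
POP_JUMP_IF_FALSE → pop True; no jump. Stack: []
LOAD_FAST_LOAD_FAST v,b → push 10,13. Stack: [10, 13]
BINARY_OP - → 10 - 13 = -3. Stack: [-3]
STORE_FAST v → v=-3. Stack: []
LOAD_FAST i → push 0. Stack: [0]
LOAD_CONST → push 1. Stack: [0, 1]
BINARY_OP + → 0 + 1 = 1. Stack: [1]
STORE_FAST i → i=1. Stack: []
LOAD_FAST i → push 1. Stack: [1]
LOAD_CONST → push 3. Stack: [1, 3]
COMPARE_OP bool(<) → 1 vs 3 = True. Stack: [True]
POP_JUMP_IF_FALSE → pop True; no jump. Stack: []
LOAD_FAST_LOAD_FAST v,b → push -3,13. Stack: [-3, 13]
BINARY_OP - → -3 - 13 = -16. Stack: [-16]
STORE_FAST v → v=-16. Stack: []
LOAD_FAST i → push 1. Stack: [1]
LOAD_CONST → push 1. Stack: [1, 1]
BINARY_OP + → 1 + 1 = 2. Stack: [2]
STORE_FAST i → i=2. Stack: []
LOAD_FAST i → push 2. Stack: [2]
LOAD_CONST → push 3. Stack: [2, 3]
COMPARE_OP bool(<) → 2 vs 3 = True. Stack: [True]
POP_JUMP_IF_FALSE → pop True; no jump. Stack: []
LOAD_FAST_LOAD_FAST v,b → push -16,13. Stack: [-16, 13]
BINARY_OP - → -16 - 13 = -29. Stack: [-29]
STORE_FAST v → v=-29. Stack: []
LOAD_FAST i → push 2. Stack: [2]
LOAD_CONST → push 1. Stack: [2, 1]
BINARY_OP + → 2 + 1 = 3. Stack: [3]
STORE_FAST i → i=3. Stack: []
LOAD_FAST i → push 3. Stack: [3]
LOAD_CONST → push 3. Stack: [3, 3]
COMPARE_OP bool(<) → 3 vs 3 = False. Stack: [False]
POP_JUMP_IF_FALSE → pop False; jump. Stack: []
LOAD_FAST v → push -29. Stack: [-29]
RETURN_VALUE → return -29.

-29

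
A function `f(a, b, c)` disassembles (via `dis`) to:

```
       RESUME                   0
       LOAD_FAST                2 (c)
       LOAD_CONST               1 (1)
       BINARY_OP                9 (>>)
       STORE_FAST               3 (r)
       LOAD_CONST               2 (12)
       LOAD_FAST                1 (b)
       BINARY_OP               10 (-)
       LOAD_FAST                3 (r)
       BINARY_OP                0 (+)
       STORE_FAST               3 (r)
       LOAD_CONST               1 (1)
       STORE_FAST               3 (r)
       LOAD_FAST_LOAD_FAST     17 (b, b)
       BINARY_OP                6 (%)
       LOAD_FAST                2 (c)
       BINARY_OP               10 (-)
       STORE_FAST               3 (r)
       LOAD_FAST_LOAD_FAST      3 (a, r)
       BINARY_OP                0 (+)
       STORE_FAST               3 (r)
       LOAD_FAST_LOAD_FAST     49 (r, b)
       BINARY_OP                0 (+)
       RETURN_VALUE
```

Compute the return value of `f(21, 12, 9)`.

24

LOAD_FAST c → push 9. Stack: [9]
LOAD_CONST → push 1. Stack: [9, 1]
BINARY_OP >> → 9 >> 1 = 4. Stack: [4]
STORE_FAST r → r=4. Stack: []
LOAD_CONST → push 12. Stack: [12]
LOAD_FAST b → push 12. Stack: [12, 12]
BINARY_OP - → 12 - 12 = 0. Stack: [0]
LOAD_FAST r → push 4. Stack: [0, 4]
BINARY_OP + → 0 + 4 = 4. Stack: [4]
STORE_FAST r → r=4. Stack: []
LOAD_CONST → push 1. Stack: [1]
STORE_FAST r → r=1. Stack: []
LOAD_FAST_LOAD_FAST b,b → push 12,12. Stack: [12, 12]
BINARY_OP % → 12 % 12 = 0. Stack: [0]
LOAD_FAST c → push 9. Stack: [0, 9]
BINARY_OP - → 0 - 9 = -9. Stack: [-9]
STORE_FAST r → r=-9. Stack: []
LOAD_FAST_LOAD_FAST a,r → push 21,-9. Stack: [21, -9]
BINARY_OP + → 21 + -9 = 12. Stack: [12]
STORE_FAST r → r=12. Stack: []
LOAD_FAST_LOAD_FAST r,b → push 12,12. Stack: [12, 12]
BINARY_OP + → 12 + 12 = 24. Stack: [24]
RETURN_VALUE → return 24.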